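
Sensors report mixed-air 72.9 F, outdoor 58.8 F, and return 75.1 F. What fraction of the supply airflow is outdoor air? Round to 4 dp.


frac = (72.9 - 75.1) / (58.8 - 75.1) = 0.1350

0.1350


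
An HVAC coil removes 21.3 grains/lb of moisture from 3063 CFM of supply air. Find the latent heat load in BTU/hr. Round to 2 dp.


Q = 0.68 * 3063 * 21.3 = 44364.49 BTU/hr

44364.49 BTU/hr


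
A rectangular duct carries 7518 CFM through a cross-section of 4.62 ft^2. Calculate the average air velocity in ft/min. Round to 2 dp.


V = 7518 / 4.62 = 1627.27 ft/min

1627.27 ft/min


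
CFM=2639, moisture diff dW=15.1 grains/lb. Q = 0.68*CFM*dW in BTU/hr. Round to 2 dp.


Q = 0.68 * 2639 * 15.1 = 27097.25 BTU/hr

27097.25 BTU/hr


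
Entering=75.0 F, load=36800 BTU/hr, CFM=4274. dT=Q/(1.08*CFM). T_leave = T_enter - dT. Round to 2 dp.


dT = 36800/(1.08*4274) = 7.9724
T_leave = 75.0 - 7.9724 = 67.03 F

67.03 F


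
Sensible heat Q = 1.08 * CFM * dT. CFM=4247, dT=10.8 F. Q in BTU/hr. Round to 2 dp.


Q = 1.08 * 4247 * 10.8 = 49537.01 BTU/hr

49537.01 BTU/hr


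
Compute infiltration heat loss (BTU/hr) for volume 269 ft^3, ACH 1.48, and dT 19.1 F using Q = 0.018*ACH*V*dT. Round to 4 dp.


Q = 0.018 * 1.48 * 269 * 19.1 = 136.8737 BTU/hr

136.8737 BTU/hr


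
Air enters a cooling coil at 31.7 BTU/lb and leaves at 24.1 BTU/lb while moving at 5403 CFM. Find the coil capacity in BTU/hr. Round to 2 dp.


Q = 4.5 * 5403 * (31.7 - 24.1) = 184782.60 BTU/hr

184782.60 BTU/hr


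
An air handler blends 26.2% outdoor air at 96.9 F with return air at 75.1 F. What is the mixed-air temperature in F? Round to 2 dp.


T_mix = 75.1 + (26.2/100)*(96.9-75.1) = 80.81 F

80.81 F


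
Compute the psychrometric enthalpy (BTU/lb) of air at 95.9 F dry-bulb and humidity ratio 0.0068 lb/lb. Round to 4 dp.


h = 0.24*95.9 + 0.0068*(1061+0.444*95.9) = 30.5203 BTU/lb

30.5203 BTU/lb


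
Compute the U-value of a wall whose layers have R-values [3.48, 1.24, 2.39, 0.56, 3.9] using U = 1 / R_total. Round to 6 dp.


R_total = 3.48 + 1.24 + 2.39 + 0.56 + 3.9 = 11.57
U = 1/11.57 = 0.086430

0.086430


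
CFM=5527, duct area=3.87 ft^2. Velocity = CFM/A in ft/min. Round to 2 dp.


V = 5527 / 3.87 = 1428.17 ft/min

1428.17 ft/min


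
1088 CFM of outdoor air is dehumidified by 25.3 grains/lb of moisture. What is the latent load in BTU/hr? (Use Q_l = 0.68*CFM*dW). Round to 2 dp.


Q = 0.68 * 1088 * 25.3 = 18717.95 BTU/hr

18717.95 BTU/hr


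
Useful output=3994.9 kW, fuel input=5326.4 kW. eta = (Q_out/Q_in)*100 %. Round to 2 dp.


eta = (3994.9/5326.4)*100 = 75.00 %

75.00 %


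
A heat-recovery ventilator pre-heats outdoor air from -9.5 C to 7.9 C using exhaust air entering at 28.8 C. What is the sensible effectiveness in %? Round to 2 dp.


eff = (7.9-(-9.5))/(28.8-(-9.5))*100 = 45.43 %

45.43 %


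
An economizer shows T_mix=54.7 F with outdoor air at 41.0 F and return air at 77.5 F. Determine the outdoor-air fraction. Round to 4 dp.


frac = (54.7 - 77.5) / (41.0 - 77.5) = 0.6247

0.6247


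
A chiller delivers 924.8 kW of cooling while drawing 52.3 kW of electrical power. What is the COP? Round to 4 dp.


COP = 924.8 / 52.3 = 17.6826

17.6826


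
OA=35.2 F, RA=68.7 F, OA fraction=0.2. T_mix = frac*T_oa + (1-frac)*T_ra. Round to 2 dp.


T_mix = 0.2*35.2 + 0.8*68.7 = 62.00 F

62.00 F


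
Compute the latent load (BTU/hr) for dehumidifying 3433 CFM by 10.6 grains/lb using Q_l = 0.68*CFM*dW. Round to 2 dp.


Q = 0.68 * 3433 * 10.6 = 24745.06 BTU/hr

24745.06 BTU/hr


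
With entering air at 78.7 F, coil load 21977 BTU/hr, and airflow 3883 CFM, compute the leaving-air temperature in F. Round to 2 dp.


dT = 21977/(1.08*3883) = 5.2406
T_leave = 78.7 - 5.2406 = 73.46 F

73.46 F


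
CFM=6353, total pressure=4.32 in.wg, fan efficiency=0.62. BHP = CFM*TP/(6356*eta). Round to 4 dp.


BHP = 6353 * 4.32 / (6356 * 0.62) = 6.9645 hp

6.9645 hp


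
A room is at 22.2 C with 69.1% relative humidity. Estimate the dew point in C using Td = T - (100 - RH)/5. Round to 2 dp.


Td = 22.2 - (100-69.1)/5 = 16.02 C

16.02 C


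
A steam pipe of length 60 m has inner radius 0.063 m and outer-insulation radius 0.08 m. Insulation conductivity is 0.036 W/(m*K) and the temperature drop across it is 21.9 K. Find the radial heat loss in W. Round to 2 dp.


Q = 2*pi*0.036*60*21.9/ln(0.08/0.063) = 1244.16 W

1244.16 W


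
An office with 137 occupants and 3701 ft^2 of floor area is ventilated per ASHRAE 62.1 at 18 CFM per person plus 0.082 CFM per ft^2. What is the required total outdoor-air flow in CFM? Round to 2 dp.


Total = 137*18 + 3701*0.082 = 2769.48 CFM

2769.48 CFM


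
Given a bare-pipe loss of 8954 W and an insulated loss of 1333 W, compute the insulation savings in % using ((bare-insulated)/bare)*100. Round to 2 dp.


Savings = ((8954-1333)/8954)*100 = 85.11 %

85.11 %


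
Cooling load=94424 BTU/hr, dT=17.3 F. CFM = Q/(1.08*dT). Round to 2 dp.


CFM = 94424 / (1.08 * 17.3) = 5053.74

5053.74 CFM


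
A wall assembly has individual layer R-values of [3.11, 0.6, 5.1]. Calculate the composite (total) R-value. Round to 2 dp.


R_total = 3.11 + 0.6 + 5.1 = 8.81

8.81


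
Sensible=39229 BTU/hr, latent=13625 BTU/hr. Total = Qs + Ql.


Qt = 39229 + 13625 = 52854 BTU/hr

52854 BTU/hr


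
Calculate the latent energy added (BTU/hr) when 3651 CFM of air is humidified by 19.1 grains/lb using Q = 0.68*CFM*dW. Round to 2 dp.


Q = 0.68 * 3651 * 19.1 = 47419.19 BTU/hr

47419.19 BTU/hr


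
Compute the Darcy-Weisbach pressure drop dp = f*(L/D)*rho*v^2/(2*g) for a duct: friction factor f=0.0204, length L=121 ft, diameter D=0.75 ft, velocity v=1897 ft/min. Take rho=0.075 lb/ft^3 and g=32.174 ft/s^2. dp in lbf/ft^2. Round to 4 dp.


v_fps = 1897/60 = 31.6167 ft/s
dp = 0.0204*(121/0.75)*0.075*31.6167^2/(2*32.174) = 3.8345 lbf/ft^2

3.8345 lbf/ft^2


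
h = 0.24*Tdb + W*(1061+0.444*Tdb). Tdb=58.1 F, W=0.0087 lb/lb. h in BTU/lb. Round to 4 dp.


h = 0.24*58.1 + 0.0087*(1061+0.444*58.1) = 23.3991 BTU/lb

23.3991 BTU/lb


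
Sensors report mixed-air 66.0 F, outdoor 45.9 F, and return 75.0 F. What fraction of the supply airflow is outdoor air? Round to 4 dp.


frac = (66.0 - 75.0) / (45.9 - 75.0) = 0.3093

0.3093


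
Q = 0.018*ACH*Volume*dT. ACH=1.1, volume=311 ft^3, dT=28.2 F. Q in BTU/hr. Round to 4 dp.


Q = 0.018 * 1.1 * 311 * 28.2 = 173.6500 BTU/hr

173.6500 BTU/hr


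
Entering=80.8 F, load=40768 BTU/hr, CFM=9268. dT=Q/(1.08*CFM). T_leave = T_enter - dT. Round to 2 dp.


dT = 40768/(1.08*9268) = 4.0730
T_leave = 80.8 - 4.0730 = 76.73 F

76.73 F


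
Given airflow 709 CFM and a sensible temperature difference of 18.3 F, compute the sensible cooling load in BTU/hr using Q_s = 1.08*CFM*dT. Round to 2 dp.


Q = 1.08 * 709 * 18.3 = 14012.68 BTU/hr

14012.68 BTU/hr


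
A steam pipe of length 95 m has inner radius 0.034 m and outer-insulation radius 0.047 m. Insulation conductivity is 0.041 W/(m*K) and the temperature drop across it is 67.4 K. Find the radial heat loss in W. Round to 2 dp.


Q = 2*pi*0.041*95*67.4/ln(0.047/0.034) = 5094.34 W

5094.34 W


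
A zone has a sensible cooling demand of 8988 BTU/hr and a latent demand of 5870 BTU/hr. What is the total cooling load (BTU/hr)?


Qt = 8988 + 5870 = 14858 BTU/hr

14858 BTU/hr


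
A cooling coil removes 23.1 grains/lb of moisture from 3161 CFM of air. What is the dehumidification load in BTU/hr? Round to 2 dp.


Q = 0.68 * 3161 * 23.1 = 49652.99 BTU/hr

49652.99 BTU/hr


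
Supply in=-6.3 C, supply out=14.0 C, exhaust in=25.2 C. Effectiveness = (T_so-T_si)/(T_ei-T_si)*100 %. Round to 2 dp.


eff = (14.0-(-6.3))/(25.2-(-6.3))*100 = 64.44 %

64.44 %


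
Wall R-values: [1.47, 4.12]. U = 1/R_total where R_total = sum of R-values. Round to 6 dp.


R_total = 1.47 + 4.12 = 5.59
U = 1/5.59 = 0.178891

0.178891


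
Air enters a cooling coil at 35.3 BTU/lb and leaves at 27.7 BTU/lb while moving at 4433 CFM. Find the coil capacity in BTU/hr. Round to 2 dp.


Q = 4.5 * 4433 * (35.3 - 27.7) = 151608.60 BTU/hr

151608.60 BTU/hr


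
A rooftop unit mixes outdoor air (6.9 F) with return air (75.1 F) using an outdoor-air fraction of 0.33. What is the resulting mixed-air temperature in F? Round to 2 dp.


T_mix = 0.33*6.9 + 0.67*75.1 = 52.59 F

52.59 F


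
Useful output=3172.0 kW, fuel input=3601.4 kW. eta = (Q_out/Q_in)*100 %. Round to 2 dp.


eta = (3172.0/3601.4)*100 = 88.08 %

88.08 %


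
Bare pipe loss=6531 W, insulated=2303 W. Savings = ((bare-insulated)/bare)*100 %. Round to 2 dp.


Savings = ((6531-2303)/6531)*100 = 64.74 %

64.74 %


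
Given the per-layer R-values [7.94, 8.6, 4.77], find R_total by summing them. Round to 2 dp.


R_total = 7.94 + 8.6 + 4.77 = 21.31

21.31


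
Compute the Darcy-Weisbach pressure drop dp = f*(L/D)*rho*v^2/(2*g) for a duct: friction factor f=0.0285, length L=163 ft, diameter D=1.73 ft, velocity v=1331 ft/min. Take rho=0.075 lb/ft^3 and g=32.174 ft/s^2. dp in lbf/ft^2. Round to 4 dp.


v_fps = 1331/60 = 22.1833 ft/s
dp = 0.0285*(163/1.73)*0.075*22.1833^2/(2*32.174) = 1.5402 lbf/ft^2

1.5402 lbf/ft^2


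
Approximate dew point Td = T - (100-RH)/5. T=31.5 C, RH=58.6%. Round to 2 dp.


Td = 31.5 - (100-58.6)/5 = 23.22 C

23.22 C


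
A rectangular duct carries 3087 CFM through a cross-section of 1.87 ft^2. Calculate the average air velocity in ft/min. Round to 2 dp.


V = 3087 / 1.87 = 1650.80 ft/min

1650.80 ft/min


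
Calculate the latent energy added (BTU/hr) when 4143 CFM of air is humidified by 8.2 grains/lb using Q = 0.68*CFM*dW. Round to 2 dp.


Q = 0.68 * 4143 * 8.2 = 23101.37 BTU/hr

23101.37 BTU/hr


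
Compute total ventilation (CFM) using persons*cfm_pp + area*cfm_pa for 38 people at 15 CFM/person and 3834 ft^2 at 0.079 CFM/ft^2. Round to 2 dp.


Total = 38*15 + 3834*0.079 = 872.89 CFM

872.89 CFM


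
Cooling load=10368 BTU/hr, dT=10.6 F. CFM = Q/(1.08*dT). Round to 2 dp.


CFM = 10368 / (1.08 * 10.6) = 905.66

905.66 CFM


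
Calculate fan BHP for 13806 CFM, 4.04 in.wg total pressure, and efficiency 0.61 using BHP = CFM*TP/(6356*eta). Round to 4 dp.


BHP = 13806 * 4.04 / (6356 * 0.61) = 14.3858 hp

14.3858 hp


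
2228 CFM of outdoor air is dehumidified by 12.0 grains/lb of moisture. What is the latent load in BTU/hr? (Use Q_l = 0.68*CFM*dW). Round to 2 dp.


Q = 0.68 * 2228 * 12.0 = 18180.48 BTU/hr

18180.48 BTU/hr


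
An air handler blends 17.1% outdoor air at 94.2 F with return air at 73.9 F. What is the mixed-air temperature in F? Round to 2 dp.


T_mix = 73.9 + (17.1/100)*(94.2-73.9) = 77.37 F

77.37 F


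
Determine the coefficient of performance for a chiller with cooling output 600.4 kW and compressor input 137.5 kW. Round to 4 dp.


COP = 600.4 / 137.5 = 4.3665

4.3665


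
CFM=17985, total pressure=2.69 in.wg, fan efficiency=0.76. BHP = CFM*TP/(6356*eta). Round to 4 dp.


BHP = 17985 * 2.69 / (6356 * 0.76) = 10.0153 hp

10.0153 hp


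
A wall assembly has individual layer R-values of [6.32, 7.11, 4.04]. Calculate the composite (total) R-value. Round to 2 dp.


R_total = 6.32 + 7.11 + 4.04 = 17.47

17.47


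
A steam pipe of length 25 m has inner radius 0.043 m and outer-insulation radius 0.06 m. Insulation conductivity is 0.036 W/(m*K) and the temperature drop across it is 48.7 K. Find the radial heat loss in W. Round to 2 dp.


Q = 2*pi*0.036*25*48.7/ln(0.06/0.043) = 826.64 W

826.64 W


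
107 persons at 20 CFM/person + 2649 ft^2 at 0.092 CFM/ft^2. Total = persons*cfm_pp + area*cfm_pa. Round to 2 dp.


Total = 107*20 + 2649*0.092 = 2383.71 CFM

2383.71 CFM


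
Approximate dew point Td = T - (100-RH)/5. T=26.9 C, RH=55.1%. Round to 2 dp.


Td = 26.9 - (100-55.1)/5 = 17.92 C

17.92 C


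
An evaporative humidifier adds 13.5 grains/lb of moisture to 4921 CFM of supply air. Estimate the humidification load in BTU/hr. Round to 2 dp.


Q = 0.68 * 4921 * 13.5 = 45174.78 BTU/hr

45174.78 BTU/hr


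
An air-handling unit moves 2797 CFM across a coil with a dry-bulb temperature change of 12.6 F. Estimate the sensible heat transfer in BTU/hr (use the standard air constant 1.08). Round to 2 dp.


Q = 1.08 * 2797 * 12.6 = 38061.58 BTU/hr

38061.58 BTU/hr


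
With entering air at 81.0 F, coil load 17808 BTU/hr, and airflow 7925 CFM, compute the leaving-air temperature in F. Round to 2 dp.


dT = 17808/(1.08*7925) = 2.0806
T_leave = 81.0 - 2.0806 = 78.92 F

78.92 F


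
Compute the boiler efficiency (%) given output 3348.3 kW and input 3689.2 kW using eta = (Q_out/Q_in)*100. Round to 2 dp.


eta = (3348.3/3689.2)*100 = 90.76 %

90.76 %


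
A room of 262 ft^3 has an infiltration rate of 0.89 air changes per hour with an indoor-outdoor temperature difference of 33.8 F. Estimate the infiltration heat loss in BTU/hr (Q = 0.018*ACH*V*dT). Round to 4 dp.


Q = 0.018 * 0.89 * 262 * 33.8 = 141.8667 BTU/hr

141.8667 BTU/hr


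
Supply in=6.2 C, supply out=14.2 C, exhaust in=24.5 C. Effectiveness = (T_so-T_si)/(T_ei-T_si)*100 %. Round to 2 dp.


eff = (14.2-6.2)/(24.5-6.2)*100 = 43.72 %

43.72 %


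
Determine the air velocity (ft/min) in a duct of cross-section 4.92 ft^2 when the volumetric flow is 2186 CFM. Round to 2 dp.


V = 2186 / 4.92 = 444.31 ft/min

444.31 ft/min


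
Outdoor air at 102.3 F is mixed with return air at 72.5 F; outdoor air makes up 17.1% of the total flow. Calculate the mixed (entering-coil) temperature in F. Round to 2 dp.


T_mix = 72.5 + (17.1/100)*(102.3-72.5) = 77.60 F

77.60 F


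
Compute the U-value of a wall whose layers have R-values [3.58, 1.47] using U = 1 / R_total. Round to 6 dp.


R_total = 3.58 + 1.47 = 5.05
U = 1/5.05 = 0.198020

0.198020


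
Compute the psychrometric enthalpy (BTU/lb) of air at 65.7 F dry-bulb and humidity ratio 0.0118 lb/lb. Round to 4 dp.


h = 0.24*65.7 + 0.0118*(1061+0.444*65.7) = 28.6320 BTU/lb

28.6320 BTU/lb


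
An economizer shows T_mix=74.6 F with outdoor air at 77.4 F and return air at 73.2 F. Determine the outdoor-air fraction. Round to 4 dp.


frac = (74.6 - 73.2) / (77.4 - 73.2) = 0.3333

0.3333


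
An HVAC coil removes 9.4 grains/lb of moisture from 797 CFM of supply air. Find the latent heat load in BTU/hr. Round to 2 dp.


Q = 0.68 * 797 * 9.4 = 5094.42 BTU/hr

5094.42 BTU/hr


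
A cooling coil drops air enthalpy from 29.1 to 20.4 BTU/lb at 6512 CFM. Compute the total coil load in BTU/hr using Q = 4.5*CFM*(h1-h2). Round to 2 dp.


Q = 4.5 * 6512 * (29.1 - 20.4) = 254944.80 BTU/hr

254944.80 BTU/hr


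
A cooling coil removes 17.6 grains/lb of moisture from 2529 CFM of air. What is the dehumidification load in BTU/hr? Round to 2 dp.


Q = 0.68 * 2529 * 17.6 = 30267.07 BTU/hr

30267.07 BTU/hr


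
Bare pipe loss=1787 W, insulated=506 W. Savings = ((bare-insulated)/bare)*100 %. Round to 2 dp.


Savings = ((1787-506)/1787)*100 = 71.68 %

71.68 %


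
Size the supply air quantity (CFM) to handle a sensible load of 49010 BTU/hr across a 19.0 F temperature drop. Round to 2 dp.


CFM = 49010 / (1.08 * 19.0) = 2388.40

2388.40 CFM


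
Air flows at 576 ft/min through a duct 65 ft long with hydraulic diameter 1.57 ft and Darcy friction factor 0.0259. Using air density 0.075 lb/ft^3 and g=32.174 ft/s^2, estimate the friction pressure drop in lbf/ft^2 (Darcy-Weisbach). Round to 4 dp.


v_fps = 576/60 = 9.6 ft/s
dp = 0.0259*(65/1.57)*0.075*9.6^2/(2*32.174) = 0.1152 lbf/ft^2

0.1152 lbf/ft^2


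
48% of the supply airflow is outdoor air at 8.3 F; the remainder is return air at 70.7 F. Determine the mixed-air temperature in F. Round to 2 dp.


T_mix = 0.48*8.3 + 0.52*70.7 = 40.75 F

40.75 F


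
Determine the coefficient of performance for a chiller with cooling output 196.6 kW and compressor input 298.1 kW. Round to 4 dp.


COP = 196.6 / 298.1 = 0.6595

0.6595


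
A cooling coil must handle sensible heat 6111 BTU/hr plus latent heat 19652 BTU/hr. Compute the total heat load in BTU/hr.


Qt = 6111 + 19652 = 25763 BTU/hr

25763 BTU/hr


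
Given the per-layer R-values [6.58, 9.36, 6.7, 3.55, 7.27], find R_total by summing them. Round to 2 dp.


R_total = 6.58 + 9.36 + 6.7 + 3.55 + 7.27 = 33.46

33.46


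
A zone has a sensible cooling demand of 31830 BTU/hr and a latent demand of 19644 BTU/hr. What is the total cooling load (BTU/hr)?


Qt = 31830 + 19644 = 51474 BTU/hr

51474 BTU/hr


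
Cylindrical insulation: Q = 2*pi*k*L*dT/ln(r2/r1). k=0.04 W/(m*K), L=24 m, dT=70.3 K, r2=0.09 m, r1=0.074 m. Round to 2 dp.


Q = 2*pi*0.04*24*70.3/ln(0.09/0.074) = 2166.29 W

2166.29 W


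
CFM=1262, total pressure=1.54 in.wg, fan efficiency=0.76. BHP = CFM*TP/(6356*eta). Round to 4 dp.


BHP = 1262 * 1.54 / (6356 * 0.76) = 0.4023 hp

0.4023 hp


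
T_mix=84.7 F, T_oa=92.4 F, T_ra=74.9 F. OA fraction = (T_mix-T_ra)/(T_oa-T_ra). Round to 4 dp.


frac = (84.7 - 74.9) / (92.4 - 74.9) = 0.5600

0.5600


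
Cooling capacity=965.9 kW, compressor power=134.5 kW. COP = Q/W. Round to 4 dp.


COP = 965.9 / 134.5 = 7.1814

7.1814


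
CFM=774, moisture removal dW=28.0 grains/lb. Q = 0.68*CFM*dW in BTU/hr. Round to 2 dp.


Q = 0.68 * 774 * 28.0 = 14736.96 BTU/hr

14736.96 BTU/hr


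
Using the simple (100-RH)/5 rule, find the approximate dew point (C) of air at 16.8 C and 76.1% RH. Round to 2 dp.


Td = 16.8 - (100-76.1)/5 = 12.02 C

12.02 C


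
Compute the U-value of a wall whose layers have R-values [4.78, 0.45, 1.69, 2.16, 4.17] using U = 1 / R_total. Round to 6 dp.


R_total = 4.78 + 0.45 + 1.69 + 2.16 + 4.17 = 13.25
U = 1/13.25 = 0.075472

0.075472


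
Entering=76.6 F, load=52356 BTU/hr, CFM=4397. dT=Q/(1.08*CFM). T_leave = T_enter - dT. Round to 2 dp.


dT = 52356/(1.08*4397) = 11.0252
T_leave = 76.6 - 11.0252 = 65.57 F

65.57 F


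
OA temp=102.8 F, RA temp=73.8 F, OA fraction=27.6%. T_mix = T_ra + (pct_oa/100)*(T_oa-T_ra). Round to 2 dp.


T_mix = 73.8 + (27.6/100)*(102.8-73.8) = 81.80 F

81.80 F


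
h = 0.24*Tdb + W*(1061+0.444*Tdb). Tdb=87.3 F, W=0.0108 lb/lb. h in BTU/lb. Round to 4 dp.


h = 0.24*87.3 + 0.0108*(1061+0.444*87.3) = 32.8294 BTU/lb

32.8294 BTU/lb


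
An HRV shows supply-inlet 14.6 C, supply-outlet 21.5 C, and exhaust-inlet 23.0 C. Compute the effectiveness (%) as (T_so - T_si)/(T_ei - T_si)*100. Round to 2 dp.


eff = (21.5-14.6)/(23.0-14.6)*100 = 82.14 %

82.14 %


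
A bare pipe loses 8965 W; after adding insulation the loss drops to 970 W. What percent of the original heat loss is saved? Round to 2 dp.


Savings = ((8965-970)/8965)*100 = 89.18 %

89.18 %


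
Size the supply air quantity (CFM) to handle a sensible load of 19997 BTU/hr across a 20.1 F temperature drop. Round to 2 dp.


CFM = 19997 / (1.08 * 20.1) = 921.18

921.18 CFM


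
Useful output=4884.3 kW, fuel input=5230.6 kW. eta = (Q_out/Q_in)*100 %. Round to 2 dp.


eta = (4884.3/5230.6)*100 = 93.38 %

93.38 %


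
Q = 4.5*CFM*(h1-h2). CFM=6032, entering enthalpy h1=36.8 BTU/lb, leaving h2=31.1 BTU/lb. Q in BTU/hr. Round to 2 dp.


Q = 4.5 * 6032 * (36.8 - 31.1) = 154720.80 BTU/hr

154720.80 BTU/hr


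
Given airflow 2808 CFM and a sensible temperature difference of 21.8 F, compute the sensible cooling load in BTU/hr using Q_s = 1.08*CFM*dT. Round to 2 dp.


Q = 1.08 * 2808 * 21.8 = 66111.55 BTU/hr

66111.55 BTU/hr


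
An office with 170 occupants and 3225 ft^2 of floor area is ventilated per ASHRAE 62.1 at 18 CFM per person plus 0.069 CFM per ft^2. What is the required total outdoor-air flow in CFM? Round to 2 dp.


Total = 170*18 + 3225*0.069 = 3282.53 CFM

3282.53 CFM


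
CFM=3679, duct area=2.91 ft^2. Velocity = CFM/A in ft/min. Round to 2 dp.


V = 3679 / 2.91 = 1264.26 ft/min

1264.26 ft/min


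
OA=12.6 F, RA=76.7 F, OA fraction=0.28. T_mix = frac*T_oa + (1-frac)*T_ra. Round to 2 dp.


T_mix = 0.28*12.6 + 0.72*76.7 = 58.75 F

58.75 F


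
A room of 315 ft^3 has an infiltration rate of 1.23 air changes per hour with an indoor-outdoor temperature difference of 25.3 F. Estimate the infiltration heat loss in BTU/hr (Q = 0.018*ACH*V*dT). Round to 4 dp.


Q = 0.018 * 1.23 * 315 * 25.3 = 176.4447 BTU/hr

176.4447 BTU/hr


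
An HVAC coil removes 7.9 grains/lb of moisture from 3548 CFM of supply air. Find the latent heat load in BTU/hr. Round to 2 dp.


Q = 0.68 * 3548 * 7.9 = 19059.86 BTU/hr

19059.86 BTU/hr


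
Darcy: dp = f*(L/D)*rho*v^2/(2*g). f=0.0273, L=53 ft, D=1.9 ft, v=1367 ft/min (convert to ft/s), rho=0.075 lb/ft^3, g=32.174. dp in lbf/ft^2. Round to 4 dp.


v_fps = 1367/60 = 22.7833 ft/s
dp = 0.0273*(53/1.9)*0.075*22.7833^2/(2*32.174) = 0.4607 lbf/ft^2

0.4607 lbf/ft^2


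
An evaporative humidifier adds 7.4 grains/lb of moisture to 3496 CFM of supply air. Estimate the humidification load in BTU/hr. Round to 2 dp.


Q = 0.68 * 3496 * 7.4 = 17591.87 BTU/hr

17591.87 BTU/hr


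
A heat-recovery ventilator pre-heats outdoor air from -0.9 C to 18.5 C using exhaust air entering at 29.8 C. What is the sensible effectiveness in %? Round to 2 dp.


eff = (18.5-(-0.9))/(29.8-(-0.9))*100 = 63.19 %

63.19 %


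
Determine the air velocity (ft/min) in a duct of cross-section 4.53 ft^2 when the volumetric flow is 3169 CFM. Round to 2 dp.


V = 3169 / 4.53 = 699.56 ft/min

699.56 ft/min


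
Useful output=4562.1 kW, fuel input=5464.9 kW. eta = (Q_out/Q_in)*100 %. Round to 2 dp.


eta = (4562.1/5464.9)*100 = 83.48 %

83.48 %


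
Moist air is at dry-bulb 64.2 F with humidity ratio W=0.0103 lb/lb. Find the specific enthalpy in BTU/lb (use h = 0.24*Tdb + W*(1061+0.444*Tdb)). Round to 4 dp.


h = 0.24*64.2 + 0.0103*(1061+0.444*64.2) = 26.6299 BTU/lb

26.6299 BTU/lb


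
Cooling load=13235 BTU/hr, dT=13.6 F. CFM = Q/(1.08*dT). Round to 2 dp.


CFM = 13235 / (1.08 * 13.6) = 901.08

901.08 CFM


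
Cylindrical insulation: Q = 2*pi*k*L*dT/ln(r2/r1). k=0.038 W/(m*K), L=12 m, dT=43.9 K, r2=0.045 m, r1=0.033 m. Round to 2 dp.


Q = 2*pi*0.038*12*43.9/ln(0.045/0.033) = 405.54 W

405.54 W


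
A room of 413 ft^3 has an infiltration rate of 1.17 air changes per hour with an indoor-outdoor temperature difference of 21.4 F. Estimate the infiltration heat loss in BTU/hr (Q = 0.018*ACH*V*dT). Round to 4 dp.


Q = 0.018 * 1.17 * 413 * 21.4 = 186.1325 BTU/hr

186.1325 BTU/hr


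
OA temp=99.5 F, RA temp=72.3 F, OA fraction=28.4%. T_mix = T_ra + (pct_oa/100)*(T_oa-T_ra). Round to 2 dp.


T_mix = 72.3 + (28.4/100)*(99.5-72.3) = 80.02 F

80.02 F


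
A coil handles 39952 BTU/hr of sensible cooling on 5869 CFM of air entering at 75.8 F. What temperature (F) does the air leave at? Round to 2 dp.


dT = 39952/(1.08*5869) = 6.3030
T_leave = 75.8 - 6.3030 = 69.50 F

69.50 F


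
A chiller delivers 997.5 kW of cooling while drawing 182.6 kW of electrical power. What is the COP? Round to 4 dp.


COP = 997.5 / 182.6 = 5.4628

5.4628


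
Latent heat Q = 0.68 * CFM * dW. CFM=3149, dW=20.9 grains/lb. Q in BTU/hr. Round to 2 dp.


Q = 0.68 * 3149 * 20.9 = 44753.59 BTU/hr

44753.59 BTU/hr


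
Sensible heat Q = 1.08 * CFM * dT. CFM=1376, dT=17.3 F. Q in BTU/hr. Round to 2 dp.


Q = 1.08 * 1376 * 17.3 = 25709.18 BTU/hr

25709.18 BTU/hr


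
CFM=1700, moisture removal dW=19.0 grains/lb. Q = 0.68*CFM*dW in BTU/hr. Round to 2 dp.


Q = 0.68 * 1700 * 19.0 = 21964.00 BTU/hr

21964.00 BTU/hr


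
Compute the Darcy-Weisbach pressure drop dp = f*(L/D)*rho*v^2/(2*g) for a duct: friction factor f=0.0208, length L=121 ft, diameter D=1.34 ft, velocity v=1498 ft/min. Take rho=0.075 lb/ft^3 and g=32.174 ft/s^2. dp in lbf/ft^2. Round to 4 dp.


v_fps = 1498/60 = 24.9667 ft/s
dp = 0.0208*(121/1.34)*0.075*24.9667^2/(2*32.174) = 1.3646 lbf/ft^2

1.3646 lbf/ft^2


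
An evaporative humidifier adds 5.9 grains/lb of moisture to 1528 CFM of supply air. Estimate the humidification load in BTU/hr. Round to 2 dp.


Q = 0.68 * 1528 * 5.9 = 6130.34 BTU/hr

6130.34 BTU/hr


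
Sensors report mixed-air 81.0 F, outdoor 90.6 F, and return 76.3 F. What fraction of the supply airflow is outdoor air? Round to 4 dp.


frac = (81.0 - 76.3) / (90.6 - 76.3) = 0.3287

0.3287


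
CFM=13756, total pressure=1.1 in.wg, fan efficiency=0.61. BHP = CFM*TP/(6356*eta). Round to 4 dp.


BHP = 13756 * 1.1 / (6356 * 0.61) = 3.9028 hp

3.9028 hp


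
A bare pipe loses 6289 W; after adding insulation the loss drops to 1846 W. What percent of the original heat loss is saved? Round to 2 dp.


Savings = ((6289-1846)/6289)*100 = 70.65 %

70.65 %


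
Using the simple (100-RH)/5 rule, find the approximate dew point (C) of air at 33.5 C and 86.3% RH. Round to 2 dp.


Td = 33.5 - (100-86.3)/5 = 30.76 C

30.76 C


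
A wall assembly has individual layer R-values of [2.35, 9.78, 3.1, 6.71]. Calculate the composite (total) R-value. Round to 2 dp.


R_total = 2.35 + 9.78 + 3.1 + 6.71 = 21.94

21.94


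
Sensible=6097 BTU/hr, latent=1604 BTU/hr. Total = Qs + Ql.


Qt = 6097 + 1604 = 7701 BTU/hr

7701 BTU/hr


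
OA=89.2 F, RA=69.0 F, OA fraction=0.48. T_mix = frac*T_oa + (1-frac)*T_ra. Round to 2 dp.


T_mix = 0.48*89.2 + 0.52*69.0 = 78.70 F

78.70 F


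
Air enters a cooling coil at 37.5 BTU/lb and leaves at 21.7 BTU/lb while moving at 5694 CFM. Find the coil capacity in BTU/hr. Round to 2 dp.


Q = 4.5 * 5694 * (37.5 - 21.7) = 404843.40 BTU/hr

404843.40 BTU/hr


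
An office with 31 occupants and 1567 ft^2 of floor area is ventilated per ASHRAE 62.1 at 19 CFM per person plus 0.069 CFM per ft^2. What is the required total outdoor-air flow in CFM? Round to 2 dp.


Total = 31*19 + 1567*0.069 = 697.12 CFM

697.12 CFM


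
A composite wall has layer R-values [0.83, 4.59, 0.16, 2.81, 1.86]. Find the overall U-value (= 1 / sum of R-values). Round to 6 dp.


R_total = 0.83 + 4.59 + 0.16 + 2.81 + 1.86 = 10.25
U = 1/10.25 = 0.097561

0.097561


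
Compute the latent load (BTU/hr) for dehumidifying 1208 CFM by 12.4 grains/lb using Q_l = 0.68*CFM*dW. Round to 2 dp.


Q = 0.68 * 1208 * 12.4 = 10185.86 BTU/hr

10185.86 BTU/hr


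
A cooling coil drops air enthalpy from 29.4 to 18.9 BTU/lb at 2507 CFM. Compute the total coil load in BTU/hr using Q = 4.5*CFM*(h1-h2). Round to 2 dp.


Q = 4.5 * 2507 * (29.4 - 18.9) = 118455.75 BTU/hr

118455.75 BTU/hr


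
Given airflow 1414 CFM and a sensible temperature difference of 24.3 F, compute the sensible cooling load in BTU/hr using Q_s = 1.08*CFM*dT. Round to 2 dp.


Q = 1.08 * 1414 * 24.3 = 37109.02 BTU/hr

37109.02 BTU/hr


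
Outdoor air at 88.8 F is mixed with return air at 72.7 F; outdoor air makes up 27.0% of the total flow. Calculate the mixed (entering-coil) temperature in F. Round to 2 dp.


T_mix = 72.7 + (27.0/100)*(88.8-72.7) = 77.05 F

77.05 F


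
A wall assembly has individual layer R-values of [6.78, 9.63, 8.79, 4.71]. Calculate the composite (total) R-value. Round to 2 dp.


R_total = 6.78 + 9.63 + 8.79 + 4.71 = 29.91

29.91


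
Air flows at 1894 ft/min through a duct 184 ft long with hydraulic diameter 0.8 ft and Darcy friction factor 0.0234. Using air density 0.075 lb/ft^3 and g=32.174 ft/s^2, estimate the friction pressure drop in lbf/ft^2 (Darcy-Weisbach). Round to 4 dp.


v_fps = 1894/60 = 31.5667 ft/s
dp = 0.0234*(184/0.8)*0.075*31.5667^2/(2*32.174) = 6.2507 lbf/ft^2

6.2507 lbf/ft^2


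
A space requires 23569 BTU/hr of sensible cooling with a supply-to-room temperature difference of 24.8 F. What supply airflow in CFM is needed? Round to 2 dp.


CFM = 23569 / (1.08 * 24.8) = 879.97

879.97 CFM


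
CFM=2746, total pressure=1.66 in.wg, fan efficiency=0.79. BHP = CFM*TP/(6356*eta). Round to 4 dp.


BHP = 2746 * 1.66 / (6356 * 0.79) = 0.9078 hp

0.9078 hp


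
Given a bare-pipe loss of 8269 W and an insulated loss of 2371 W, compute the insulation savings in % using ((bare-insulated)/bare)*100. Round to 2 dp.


Savings = ((8269-2371)/8269)*100 = 71.33 %

71.33 %


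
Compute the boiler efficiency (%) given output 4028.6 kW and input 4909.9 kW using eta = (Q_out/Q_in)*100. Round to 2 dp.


eta = (4028.6/4909.9)*100 = 82.05 %

82.05 %


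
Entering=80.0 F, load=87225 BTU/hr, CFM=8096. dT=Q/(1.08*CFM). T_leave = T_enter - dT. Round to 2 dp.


dT = 87225/(1.08*8096) = 9.9758
T_leave = 80.0 - 9.9758 = 70.02 F

70.02 F


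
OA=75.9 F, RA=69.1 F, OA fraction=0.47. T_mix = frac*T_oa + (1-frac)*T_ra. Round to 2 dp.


T_mix = 0.47*75.9 + 0.53*69.1 = 72.30 F

72.30 F


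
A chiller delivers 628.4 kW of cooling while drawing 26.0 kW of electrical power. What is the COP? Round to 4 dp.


COP = 628.4 / 26.0 = 24.1692

24.1692


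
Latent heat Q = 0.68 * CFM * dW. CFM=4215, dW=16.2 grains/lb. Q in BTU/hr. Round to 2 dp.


Q = 0.68 * 4215 * 16.2 = 46432.44 BTU/hr

46432.44 BTU/hr


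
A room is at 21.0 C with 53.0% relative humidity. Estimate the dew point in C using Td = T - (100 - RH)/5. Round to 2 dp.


Td = 21.0 - (100-53.0)/5 = 11.60 C

11.60 C


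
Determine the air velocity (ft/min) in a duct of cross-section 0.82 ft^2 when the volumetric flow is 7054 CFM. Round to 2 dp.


V = 7054 / 0.82 = 8602.44 ft/min

8602.44 ft/min


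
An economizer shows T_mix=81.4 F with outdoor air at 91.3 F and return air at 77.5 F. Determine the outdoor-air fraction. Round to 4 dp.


frac = (81.4 - 77.5) / (91.3 - 77.5) = 0.2826

0.2826


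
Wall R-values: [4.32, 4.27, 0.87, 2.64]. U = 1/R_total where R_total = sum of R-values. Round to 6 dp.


R_total = 4.32 + 4.27 + 0.87 + 2.64 = 12.10
U = 1/12.10 = 0.082645

0.082645


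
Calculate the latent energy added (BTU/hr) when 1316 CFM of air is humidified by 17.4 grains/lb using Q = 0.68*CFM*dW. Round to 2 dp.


Q = 0.68 * 1316 * 17.4 = 15570.91 BTU/hr

15570.91 BTU/hr


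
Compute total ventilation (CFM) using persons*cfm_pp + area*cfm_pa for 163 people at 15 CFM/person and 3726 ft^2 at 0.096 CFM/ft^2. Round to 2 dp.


Total = 163*15 + 3726*0.096 = 2802.70 CFM

2802.70 CFM


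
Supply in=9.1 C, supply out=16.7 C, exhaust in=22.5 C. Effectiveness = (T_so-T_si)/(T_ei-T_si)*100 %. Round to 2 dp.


eff = (16.7-9.1)/(22.5-9.1)*100 = 56.72 %

56.72 %


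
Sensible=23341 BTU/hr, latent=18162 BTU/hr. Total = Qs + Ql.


Qt = 23341 + 18162 = 41503 BTU/hr

41503 BTU/hr


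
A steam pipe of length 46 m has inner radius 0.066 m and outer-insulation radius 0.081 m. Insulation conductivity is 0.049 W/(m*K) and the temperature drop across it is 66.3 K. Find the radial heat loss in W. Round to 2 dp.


Q = 2*pi*0.049*46*66.3/ln(0.081/0.066) = 4584.89 W

4584.89 W


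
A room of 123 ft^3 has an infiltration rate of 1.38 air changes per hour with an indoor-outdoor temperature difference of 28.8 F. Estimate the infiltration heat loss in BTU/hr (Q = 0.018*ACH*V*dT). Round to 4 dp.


Q = 0.018 * 1.38 * 123 * 28.8 = 87.9932 BTU/hr

87.9932 BTU/hr


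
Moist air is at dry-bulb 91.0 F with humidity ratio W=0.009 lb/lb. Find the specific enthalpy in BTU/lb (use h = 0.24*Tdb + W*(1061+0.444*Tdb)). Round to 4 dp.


h = 0.24*91.0 + 0.009*(1061+0.444*91.0) = 31.7526 BTU/lb

31.7526 BTU/lb


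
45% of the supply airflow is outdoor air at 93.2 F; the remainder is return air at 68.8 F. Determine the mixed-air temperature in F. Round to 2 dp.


T_mix = 0.45*93.2 + 0.55*68.8 = 79.78 F

79.78 F


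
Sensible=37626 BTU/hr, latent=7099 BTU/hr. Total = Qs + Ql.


Qt = 37626 + 7099 = 44725 BTU/hr

44725 BTU/hr


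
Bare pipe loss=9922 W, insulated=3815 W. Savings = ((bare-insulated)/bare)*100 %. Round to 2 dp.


Savings = ((9922-3815)/9922)*100 = 61.55 %

61.55 %


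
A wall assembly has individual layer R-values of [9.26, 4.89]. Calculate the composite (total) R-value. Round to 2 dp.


R_total = 9.26 + 4.89 = 14.15

14.15


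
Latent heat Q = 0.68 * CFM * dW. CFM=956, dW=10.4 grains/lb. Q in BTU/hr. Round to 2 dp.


Q = 0.68 * 956 * 10.4 = 6760.83 BTU/hr

6760.83 BTU/hr


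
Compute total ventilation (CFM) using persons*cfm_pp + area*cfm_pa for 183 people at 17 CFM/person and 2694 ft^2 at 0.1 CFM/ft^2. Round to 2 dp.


Total = 183*17 + 2694*0.1 = 3380.40 CFM

3380.40 CFM


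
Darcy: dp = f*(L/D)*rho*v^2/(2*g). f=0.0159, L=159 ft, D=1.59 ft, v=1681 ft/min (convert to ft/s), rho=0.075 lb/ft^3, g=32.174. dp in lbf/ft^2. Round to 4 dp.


v_fps = 1681/60 = 28.0167 ft/s
dp = 0.0159*(159/1.59)*0.075*28.0167^2/(2*32.174) = 1.4546 lbf/ft^2

1.4546 lbf/ft^2


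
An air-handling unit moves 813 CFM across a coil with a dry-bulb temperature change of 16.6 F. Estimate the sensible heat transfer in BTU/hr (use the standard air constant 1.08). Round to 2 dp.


Q = 1.08 * 813 * 16.6 = 14575.46 BTU/hr

14575.46 BTU/hr


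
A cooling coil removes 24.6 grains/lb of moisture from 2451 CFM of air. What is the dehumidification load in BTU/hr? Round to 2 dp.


Q = 0.68 * 2451 * 24.6 = 41000.33 BTU/hr

41000.33 BTU/hr


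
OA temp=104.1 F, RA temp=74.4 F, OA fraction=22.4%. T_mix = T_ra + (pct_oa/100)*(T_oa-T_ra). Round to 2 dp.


T_mix = 74.4 + (22.4/100)*(104.1-74.4) = 81.05 F

81.05 F


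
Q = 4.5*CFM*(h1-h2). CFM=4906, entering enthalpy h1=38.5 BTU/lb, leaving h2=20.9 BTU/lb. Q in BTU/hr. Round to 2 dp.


Q = 4.5 * 4906 * (38.5 - 20.9) = 388555.20 BTU/hr

388555.20 BTU/hr


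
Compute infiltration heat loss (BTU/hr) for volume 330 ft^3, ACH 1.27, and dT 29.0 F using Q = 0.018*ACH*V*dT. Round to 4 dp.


Q = 0.018 * 1.27 * 330 * 29.0 = 218.7702 BTU/hr

218.7702 BTU/hr


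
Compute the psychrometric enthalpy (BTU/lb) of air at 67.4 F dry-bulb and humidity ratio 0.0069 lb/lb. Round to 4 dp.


h = 0.24*67.4 + 0.0069*(1061+0.444*67.4) = 23.7034 BTU/lb

23.7034 BTU/lb


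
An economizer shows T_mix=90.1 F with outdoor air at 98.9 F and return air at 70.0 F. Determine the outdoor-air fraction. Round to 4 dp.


frac = (90.1 - 70.0) / (98.9 - 70.0) = 0.6955

0.6955


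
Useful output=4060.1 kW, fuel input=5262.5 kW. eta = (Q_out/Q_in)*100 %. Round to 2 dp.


eta = (4060.1/5262.5)*100 = 77.15 %

77.15 %


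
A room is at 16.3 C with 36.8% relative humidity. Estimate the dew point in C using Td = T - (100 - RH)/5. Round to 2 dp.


Td = 16.3 - (100-36.8)/5 = 3.66 C

3.66 C


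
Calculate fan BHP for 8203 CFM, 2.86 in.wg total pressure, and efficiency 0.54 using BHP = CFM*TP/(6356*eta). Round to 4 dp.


BHP = 8203 * 2.86 / (6356 * 0.54) = 6.8354 hp

6.8354 hp


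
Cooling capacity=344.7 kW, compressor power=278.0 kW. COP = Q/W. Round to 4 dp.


COP = 344.7 / 278.0 = 1.2399

1.2399


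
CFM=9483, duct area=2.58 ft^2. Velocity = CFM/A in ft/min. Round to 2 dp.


V = 9483 / 2.58 = 3675.58 ft/min

3675.58 ft/min


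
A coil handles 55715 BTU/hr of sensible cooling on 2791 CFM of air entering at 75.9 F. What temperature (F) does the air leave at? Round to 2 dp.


dT = 55715/(1.08*2791) = 18.4837
T_leave = 75.9 - 18.4837 = 57.42 F

57.42 F


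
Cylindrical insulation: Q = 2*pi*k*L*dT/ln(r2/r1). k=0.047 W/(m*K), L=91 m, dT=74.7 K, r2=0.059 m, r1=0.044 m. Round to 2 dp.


Q = 2*pi*0.047*91*74.7/ln(0.059/0.044) = 6843.16 W

6843.16 W


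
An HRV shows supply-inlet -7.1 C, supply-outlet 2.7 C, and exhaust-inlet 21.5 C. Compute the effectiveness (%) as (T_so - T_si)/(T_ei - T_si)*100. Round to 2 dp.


eff = (2.7-(-7.1))/(21.5-(-7.1))*100 = 34.27 %

34.27 %


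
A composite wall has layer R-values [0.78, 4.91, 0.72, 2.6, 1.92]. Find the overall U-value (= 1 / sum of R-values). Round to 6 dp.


R_total = 0.78 + 4.91 + 0.72 + 2.6 + 1.92 = 10.93
U = 1/10.93 = 0.091491

0.091491


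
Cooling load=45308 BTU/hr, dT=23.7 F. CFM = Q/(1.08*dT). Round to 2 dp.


CFM = 45308 / (1.08 * 23.7) = 1770.12

1770.12 CFM


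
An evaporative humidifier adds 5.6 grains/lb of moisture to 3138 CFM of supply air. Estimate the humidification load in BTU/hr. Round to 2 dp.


Q = 0.68 * 3138 * 5.6 = 11949.50 BTU/hr

11949.50 BTU/hr


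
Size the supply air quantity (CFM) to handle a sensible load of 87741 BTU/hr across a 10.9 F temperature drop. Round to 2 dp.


CFM = 87741 / (1.08 * 10.9) = 7453.36

7453.36 CFM


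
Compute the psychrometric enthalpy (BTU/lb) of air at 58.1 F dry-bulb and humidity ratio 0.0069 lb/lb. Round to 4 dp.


h = 0.24*58.1 + 0.0069*(1061+0.444*58.1) = 21.4429 BTU/lb

21.4429 BTU/lb


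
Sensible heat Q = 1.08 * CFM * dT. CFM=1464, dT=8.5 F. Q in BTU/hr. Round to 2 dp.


Q = 1.08 * 1464 * 8.5 = 13439.52 BTU/hr

13439.52 BTU/hr


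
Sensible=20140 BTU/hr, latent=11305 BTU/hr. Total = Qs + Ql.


Qt = 20140 + 11305 = 31445 BTU/hr

31445 BTU/hr


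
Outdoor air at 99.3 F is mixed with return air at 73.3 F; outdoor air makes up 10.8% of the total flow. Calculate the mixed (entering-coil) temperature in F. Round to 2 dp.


T_mix = 73.3 + (10.8/100)*(99.3-73.3) = 76.11 F

76.11 F


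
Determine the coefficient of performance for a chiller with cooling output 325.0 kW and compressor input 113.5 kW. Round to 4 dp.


COP = 325.0 / 113.5 = 2.8634

2.8634


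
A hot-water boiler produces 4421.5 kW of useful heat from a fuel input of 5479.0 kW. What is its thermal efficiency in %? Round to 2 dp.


eta = (4421.5/5479.0)*100 = 80.70 %

80.70 %


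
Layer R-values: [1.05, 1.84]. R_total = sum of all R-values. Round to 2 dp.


R_total = 1.05 + 1.84 = 2.89

2.89


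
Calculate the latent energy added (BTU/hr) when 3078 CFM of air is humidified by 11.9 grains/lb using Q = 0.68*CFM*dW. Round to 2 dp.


Q = 0.68 * 3078 * 11.9 = 24907.18 BTU/hr

24907.18 BTU/hr


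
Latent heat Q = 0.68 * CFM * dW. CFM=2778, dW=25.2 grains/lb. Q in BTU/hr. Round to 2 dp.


Q = 0.68 * 2778 * 25.2 = 47603.81 BTU/hr

47603.81 BTU/hr


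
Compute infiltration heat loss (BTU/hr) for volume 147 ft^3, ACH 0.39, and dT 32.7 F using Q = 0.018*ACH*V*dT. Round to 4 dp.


Q = 0.018 * 0.39 * 147 * 32.7 = 33.7444 BTU/hr

33.7444 BTU/hr


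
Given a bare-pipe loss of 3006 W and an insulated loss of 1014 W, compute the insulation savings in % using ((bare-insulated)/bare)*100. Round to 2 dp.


Savings = ((3006-1014)/3006)*100 = 66.27 %

66.27 %


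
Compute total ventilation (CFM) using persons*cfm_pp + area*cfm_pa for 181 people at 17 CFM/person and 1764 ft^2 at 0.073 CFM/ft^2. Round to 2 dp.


Total = 181*17 + 1764*0.073 = 3205.77 CFM

3205.77 CFM


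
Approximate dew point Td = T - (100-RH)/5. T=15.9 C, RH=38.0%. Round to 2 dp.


Td = 15.9 - (100-38.0)/5 = 3.50 C

3.50 C


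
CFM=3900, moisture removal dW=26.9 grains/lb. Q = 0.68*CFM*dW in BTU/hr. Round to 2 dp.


Q = 0.68 * 3900 * 26.9 = 71338.80 BTU/hr

71338.80 BTU/hr


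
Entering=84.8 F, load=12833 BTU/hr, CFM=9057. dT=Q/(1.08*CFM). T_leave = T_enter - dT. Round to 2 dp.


dT = 12833/(1.08*9057) = 1.3120
T_leave = 84.8 - 1.3120 = 83.49 F

83.49 F


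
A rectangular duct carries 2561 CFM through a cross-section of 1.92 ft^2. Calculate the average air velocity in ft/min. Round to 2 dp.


V = 2561 / 1.92 = 1333.85 ft/min

1333.85 ft/min


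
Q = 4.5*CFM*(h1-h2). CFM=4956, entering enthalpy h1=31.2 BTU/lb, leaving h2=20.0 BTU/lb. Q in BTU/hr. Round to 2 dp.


Q = 4.5 * 4956 * (31.2 - 20.0) = 249782.40 BTU/hr

249782.40 BTU/hr


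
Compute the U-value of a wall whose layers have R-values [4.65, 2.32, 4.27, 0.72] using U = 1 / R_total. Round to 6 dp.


R_total = 4.65 + 2.32 + 4.27 + 0.72 = 11.96
U = 1/11.96 = 0.083612

0.083612
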